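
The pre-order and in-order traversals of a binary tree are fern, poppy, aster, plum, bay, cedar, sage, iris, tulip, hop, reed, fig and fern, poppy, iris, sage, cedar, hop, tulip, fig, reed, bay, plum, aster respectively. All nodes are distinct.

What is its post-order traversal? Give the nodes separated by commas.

The first element of pre-order is the root; it splits in-order into left and right subtrees.
Root fern: left subtree has 0 nodes { }, right has 11 {poppy, iris, sage, cedar, hop, tulip, fig, reed, bay, plum, aster}.
  Root poppy: left subtree has 0 nodes { }, right has 10 {iris, sage, cedar, hop, tulip, fig, reed, bay, plum, aster}.
    Root aster: left subtree has 9 nodes {iris, sage, cedar, hop, tulip, fig, reed, bay, plum}, right has 0 { }.
      Root plum: left subtree has 8 nodes {iris, sage, cedar, hop, tulip, fig, reed, bay}, right has 0 { }.
        Root bay: left subtree has 7 nodes {iris, sage, cedar, hop, tulip, fig, reed}, right has 0 { }.
          Root cedar: left subtree has 2 nodes {iris, sage}, right has 4 {hop, tulip, fig, reed}.
            Root sage: left subtree has 1 node {iris}, right has 0 { }.
            Root tulip: left subtree has 1 node {hop}, right has 2 {fig, reed}.
              Root reed: left subtree has 1 node {fig}, right has 0 { }.

iris, sage, hop, fig, reed, tulip, cedar, bay, plum, aster, poppy, fern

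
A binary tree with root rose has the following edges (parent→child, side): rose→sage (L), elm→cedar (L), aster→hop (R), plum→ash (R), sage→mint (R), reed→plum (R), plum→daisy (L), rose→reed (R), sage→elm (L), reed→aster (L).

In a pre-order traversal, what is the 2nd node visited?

Pre-order visits the node, then its left subtree, then its right subtree.
Visit rose.
At rose: go left to sage.
  Visit sage.
  At sage: go left to elm.
    Visit elm.
    At elm: go left to cedar.
      cedar is a leaf — visit cedar.
    At elm: no right child.
  At sage: go right to mint.
    mint is a leaf — visit mint.
At rose: go right to reed.
  Visit reed.
  At reed: go left to aster.
    Visit aster.
    At aster: no left child.
    At aster: go right to hop.
      hop is a leaf — visit hop.
  At reed: go right to plum.
    Visit plum.
    At plum: go left to daisy.
      daisy is a leaf — visit daisy.
    At plum: go right to ash.
      ash is a leaf — visit ash.
Full pre-order sequence: rose, sage, elm, cedar, mint, reed, aster, hop, plum, daisy, ash.

sage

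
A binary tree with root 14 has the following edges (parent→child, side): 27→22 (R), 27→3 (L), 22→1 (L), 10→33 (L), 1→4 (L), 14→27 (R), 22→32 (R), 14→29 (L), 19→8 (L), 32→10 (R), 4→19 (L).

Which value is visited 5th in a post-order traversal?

4

Post-order visits the left subtree, then the right subtree, then the node.
At 14: go left to 29.
  29 is a leaf — visit 29.
At 14: go right to 27.
  At 27: go left to 3.
    3 is a leaf — visit 3.
  At 27: go right to 22.
    At 22: go left to 1.
      At 1: go left to 4.
        At 4: go left to 19.
          At 19: go left to 8.
            8 is a leaf — visit 8.
          At 19: no right child.
          Visit 19.
        At 4: no right child.
        Visit 4.
      At 1: no right child.
      Visit 1.
    At 22: go right to 32.
      At 32: no left child.
      At 32: go right to 10.
        At 10: go left to 33.
          33 is a leaf — visit 33.
        At 10: no right child.
        Visit 10.
      Visit 32.
    Visit 22.
  Visit 27.
Visit 14.
Full post-order sequence: 29, 3, 8, 19, 4, 1, 33, 10, 32, 22, 27, 14.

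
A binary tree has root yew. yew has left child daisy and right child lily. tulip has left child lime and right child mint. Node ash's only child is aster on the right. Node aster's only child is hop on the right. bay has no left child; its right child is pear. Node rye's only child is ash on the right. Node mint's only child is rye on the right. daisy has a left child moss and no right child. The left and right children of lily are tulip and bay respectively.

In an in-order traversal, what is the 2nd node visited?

In-order visits the left subtree, then the node, then the right subtree.
At yew: go left to daisy.
  At daisy: go left to moss.
    moss is a leaf — visit moss.
  Visit daisy.
  At daisy: no right child.
Visit yew.
At yew: go right to lily.
  At lily: go left to tulip.
    At tulip: go left to lime.
      lime is a leaf — visit lime.
    Visit tulip.
    At tulip: go right to mint.
      At mint: no left child.
      Visit mint.
      At mint: go right to rye.
        At rye: no left child.
        Visit rye.
        At rye: go right to ash.
          At ash: no left child.
          Visit ash.
          At ash: go right to aster.
            At aster: no left child.
            Visit aster.
            At aster: go right to hop.
              hop is a leaf — visit hop.
  Visit lily.
  At lily: go right to bay.
    At bay: no left child.
    Visit bay.
    At bay: go right to pear.
      pear is a leaf — visit pear.
Full in-order sequence: moss, daisy, yew, lime, tulip, mint, rye, ash, aster, hop, lily, bay, pear.

daisy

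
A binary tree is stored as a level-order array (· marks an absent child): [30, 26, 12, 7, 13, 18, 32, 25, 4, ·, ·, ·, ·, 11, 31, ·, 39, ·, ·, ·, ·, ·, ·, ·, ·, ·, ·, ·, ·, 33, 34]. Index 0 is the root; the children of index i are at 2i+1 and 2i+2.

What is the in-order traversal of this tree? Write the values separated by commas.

In-order visits the left subtree, then the node, then the right subtree.
At 30: go left to 26.
  At 26: go left to 7.
    At 7: go left to 25.
      At 25: no left child.
      Visit 25.
      At 25: go right to 39.
        39 is a leaf — visit 39.
    Visit 7.
    At 7: go right to 4.
      4 is a leaf — visit 4.
  Visit 26.
  At 26: go right to 13.
    13 is a leaf — visit 13.
Visit 30.
At 30: go right to 12.
  At 12: go left to 18.
    18 is a leaf — visit 18.
  Visit 12.
  At 12: go right to 32.
    At 32: go left to 11.
      11 is a leaf — visit 11.
    Visit 32.
    At 32: go right to 31.
      At 31: go left to 33.
        33 is a leaf — visit 33.
      Visit 31.
      At 31: go right to 34.
        34 is a leaf — visit 34.

25, 39, 7, 4, 26, 13, 30, 18, 12, 11, 32, 33, 31, 34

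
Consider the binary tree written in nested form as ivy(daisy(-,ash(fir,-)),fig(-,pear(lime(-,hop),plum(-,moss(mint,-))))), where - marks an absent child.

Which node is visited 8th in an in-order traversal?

pear

In-order visits the left subtree, then the node, then the right subtree.
At ivy: go left to daisy.
  At daisy: no left child.
  Visit daisy.
  At daisy: go right to ash.
    At ash: go left to fir.
      fir is a leaf — visit fir.
    Visit ash.
    At ash: no right child.
Visit ivy.
At ivy: go right to fig.
  At fig: no left child.
  Visit fig.
  At fig: go right to pear.
    At pear: go left to lime.
      At lime: no left child.
      Visit lime.
      At lime: go right to hop.
        hop is a leaf — visit hop.
    Visit pear.
    At pear: go right to plum.
      At plum: no left child.
      Visit plum.
      At plum: go right to moss.
        At moss: go left to mint.
          mint is a leaf — visit mint.
        Visit moss.
        At moss: no right child.
Full in-order sequence: daisy, fir, ash, ivy, fig, lime, hop, pear, plum, mint, moss.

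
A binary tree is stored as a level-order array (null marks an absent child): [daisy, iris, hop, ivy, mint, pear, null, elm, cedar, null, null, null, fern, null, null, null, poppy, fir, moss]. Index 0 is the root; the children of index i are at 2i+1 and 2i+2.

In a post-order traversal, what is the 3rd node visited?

fir

Post-order visits the left subtree, then the right subtree, then the node.
At daisy: go left to iris.
  At iris: go left to ivy.
    At ivy: go left to elm.
      At elm: no left child.
      At elm: go right to poppy.
        poppy is a leaf — visit poppy.
      Visit elm.
    At ivy: go right to cedar.
      At cedar: go left to fir.
        fir is a leaf — visit fir.
      At cedar: go right to moss.
        moss is a leaf — visit moss.
      Visit cedar.
    Visit ivy.
  At iris: go right to mint.
    mint is a leaf — visit mint.
  Visit iris.
At daisy: go right to hop.
  At hop: go left to pear.
    At pear: no left child.
    At pear: go right to fern.
      fern is a leaf — visit fern.
    Visit pear.
  At hop: no right child.
  Visit hop.
Visit daisy.
Full post-order sequence: poppy, elm, fir, moss, cedar, ivy, mint, iris, fern, pear, hop, daisy.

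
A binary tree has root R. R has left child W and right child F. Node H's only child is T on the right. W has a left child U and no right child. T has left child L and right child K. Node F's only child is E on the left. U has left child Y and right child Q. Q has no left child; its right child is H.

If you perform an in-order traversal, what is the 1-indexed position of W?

In-order visits the left subtree, then the node, then the right subtree.
At R: go left to W.
  At W: go left to U.
    At U: go left to Y.
      Y is a leaf — visit Y.
    Visit U.
    At U: go right to Q.
      At Q: no left child.
      Visit Q.
      At Q: go right to H.
        At H: no left child.
        Visit H.
        At H: go right to T.
          At T: go left to L.
            L is a leaf — visit L.
          Visit T.
          At T: go right to K.
            K is a leaf — visit K.
  Visit W.
  At W: no right child.
Visit R.
At R: go right to F.
  At F: go left to E.
    E is a leaf — visit E.
  Visit F.
  At F: no right child.
Full in-order sequence: Y, U, Q, H, L, T, K, W, R, E, F.

8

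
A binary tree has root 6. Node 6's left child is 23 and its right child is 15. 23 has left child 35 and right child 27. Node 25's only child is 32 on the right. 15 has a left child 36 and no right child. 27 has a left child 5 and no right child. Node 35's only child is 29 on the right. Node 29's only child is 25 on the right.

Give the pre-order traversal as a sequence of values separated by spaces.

Pre-order visits the node, then its left subtree, then its right subtree.
Visit 6.
At 6: go left to 23.
  Visit 23.
  At 23: go left to 35.
    Visit 35.
    At 35: no left child.
    At 35: go right to 29.
      Visit 29.
      At 29: no left child.
      At 29: go right to 25.
        Visit 25.
        At 25: no left child.
        At 25: go right to 32.
          32 is a leaf — visit 32.
  At 23: go right to 27.
    Visit 27.
    At 27: go left to 5.
      5 is a leaf — visit 5.
    At 27: no right child.
At 6: go right to 15.
  Visit 15.
  At 15: go left to 36.
    36 is a leaf — visit 36.
  At 15: no right child.

6 23 35 29 25 32 27 5 15 36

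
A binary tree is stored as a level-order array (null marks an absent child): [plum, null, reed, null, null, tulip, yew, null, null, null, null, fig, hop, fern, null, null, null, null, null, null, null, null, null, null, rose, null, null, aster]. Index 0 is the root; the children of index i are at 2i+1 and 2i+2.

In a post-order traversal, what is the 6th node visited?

Post-order visits the left subtree, then the right subtree, then the node.
At plum: no left child.
At plum: go right to reed.
  At reed: go left to tulip.
    At tulip: go left to fig.
      At fig: no left child.
      At fig: go right to rose.
        rose is a leaf — visit rose.
      Visit fig.
    At tulip: go right to hop.
      hop is a leaf — visit hop.
    Visit tulip.
  At reed: go right to yew.
    At yew: go left to fern.
      At fern: go left to aster.
        aster is a leaf — visit aster.
      At fern: no right child.
      Visit fern.
    At yew: no right child.
    Visit yew.
  Visit reed.
Visit plum.
Full post-order sequence: rose, fig, hop, tulip, aster, fern, yew, reed, plum.

fern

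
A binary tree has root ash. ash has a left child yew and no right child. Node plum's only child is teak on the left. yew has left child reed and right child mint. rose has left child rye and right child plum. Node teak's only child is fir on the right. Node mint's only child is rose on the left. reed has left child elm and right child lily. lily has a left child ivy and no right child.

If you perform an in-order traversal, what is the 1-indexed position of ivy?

3

In-order visits the left subtree, then the node, then the right subtree.
At ash: go left to yew.
  At yew: go left to reed.
    At reed: go left to elm.
      elm is a leaf — visit elm.
    Visit reed.
    At reed: go right to lily.
      At lily: go left to ivy.
        ivy is a leaf — visit ivy.
      Visit lily.
      At lily: no right child.
  Visit yew.
  At yew: go right to mint.
    At mint: go left to rose.
      At rose: go left to rye.
        rye is a leaf — visit rye.
      Visit rose.
      At rose: go right to plum.
        At plum: go left to teak.
          At teak: no left child.
          Visit teak.
          At teak: go right to fir.
            fir is a leaf — visit fir.
        Visit plum.
        At plum: no right child.
    Visit mint.
    At mint: no right child.
Visit ash.
At ash: no right child.
Full in-order sequence: elm, reed, ivy, lily, yew, rye, rose, teak, fir, plum, mint, ash.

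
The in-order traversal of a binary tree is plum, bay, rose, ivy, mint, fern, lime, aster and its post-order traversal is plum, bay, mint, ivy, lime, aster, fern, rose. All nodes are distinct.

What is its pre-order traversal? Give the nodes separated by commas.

rose, bay, plum, fern, ivy, mint, aster, lime

The last element of post-order is the root; it splits in-order into left and right subtrees.
Root rose: left subtree has 2 nodes {plum, bay}, right has 5 {ivy, mint, fern, lime, aster}.
  Root bay: left subtree has 1 node {plum}, right has 0 { }.
  Root fern: left subtree has 2 nodes {ivy, mint}, right has 2 {lime, aster}.
    Root ivy: left subtree has 0 nodes { }, right has 1 {mint}.
    Root aster: left subtree has 1 node {lime}, right has 0 { }.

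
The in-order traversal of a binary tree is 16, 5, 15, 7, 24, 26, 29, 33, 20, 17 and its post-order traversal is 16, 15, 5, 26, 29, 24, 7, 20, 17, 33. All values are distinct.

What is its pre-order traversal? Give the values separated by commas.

33, 7, 5, 16, 15, 24, 29, 26, 17, 20

The last element of post-order is the root; it splits in-order into left and right subtrees.
Root 33: left subtree has 7 nodes {16, 5, 15, 7, 24, 26, 29}, right has 2 {20, 17}.
  Root 7: left subtree has 3 nodes {16, 5, 15}, right has 3 {24, 26, 29}.
    Root 5: left subtree has 1 node {16}, right has 1 {15}.
    Root 24: left subtree has 0 nodes { }, right has 2 {26, 29}.
      Root 29: left subtree has 1 node {26}, right has 0 { }.
  Root 17: left subtree has 1 node {20}, right has 0 { }.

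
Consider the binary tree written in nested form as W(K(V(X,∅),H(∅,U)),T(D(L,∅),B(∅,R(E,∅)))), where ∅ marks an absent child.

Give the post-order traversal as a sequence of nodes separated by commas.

Post-order visits the left subtree, then the right subtree, then the node.
At W: go left to K.
  At K: go left to V.
    At V: go left to X.
      X is a leaf — visit X.
    At V: no right child.
    Visit V.
  At K: go right to H.
    At H: no left child.
    At H: go right to U.
      U is a leaf — visit U.
    Visit H.
  Visit K.
At W: go right to T.
  At T: go left to D.
    At D: go left to L.
      L is a leaf — visit L.
    At D: no right child.
    Visit D.
  At T: go right to B.
    At B: no left child.
    At B: go right to R.
      At R: go left to E.
        E is a leaf — visit E.
      At R: no right child.
      Visit R.
    Visit B.
  Visit T.
Visit W.

X, V, U, H, K, L, D, E, R, B, T, W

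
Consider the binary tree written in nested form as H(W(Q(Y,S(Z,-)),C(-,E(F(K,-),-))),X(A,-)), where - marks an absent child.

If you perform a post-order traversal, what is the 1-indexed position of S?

Post-order visits the left subtree, then the right subtree, then the node.
At H: go left to W.
  At W: go left to Q.
    At Q: go left to Y.
      Y is a leaf — visit Y.
    At Q: go right to S.
      At S: go left to Z.
        Z is a leaf — visit Z.
      At S: no right child.
      Visit S.
    Visit Q.
  At W: go right to C.
    At C: no left child.
    At C: go right to E.
      At E: go left to F.
        At F: go left to K.
          K is a leaf — visit K.
        At F: no right child.
        Visit F.
      At E: no right child.
      Visit E.
    Visit C.
  Visit W.
At H: go right to X.
  At X: go left to A.
    A is a leaf — visit A.
  At X: no right child.
  Visit X.
Visit H.
Full post-order sequence: Y, Z, S, Q, K, F, E, C, W, A, X, H.

3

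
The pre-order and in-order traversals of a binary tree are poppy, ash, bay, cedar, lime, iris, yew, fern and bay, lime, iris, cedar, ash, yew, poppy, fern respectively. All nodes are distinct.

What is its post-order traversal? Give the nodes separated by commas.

The first element of pre-order is the root; it splits in-order into left and right subtrees.
Root poppy: left subtree has 6 nodes {bay, lime, iris, cedar, ash, yew}, right has 1 {fern}.
  Root ash: left subtree has 4 nodes {bay, lime, iris, cedar}, right has 1 {yew}.
    Root bay: left subtree has 0 nodes { }, right has 3 {lime, iris, cedar}.
      Root cedar: left subtree has 2 nodes {lime, iris}, right has 0 { }.
        Root lime: left subtree has 0 nodes { }, right has 1 {iris}.

iris, lime, cedar, bay, yew, ash, fern, poppy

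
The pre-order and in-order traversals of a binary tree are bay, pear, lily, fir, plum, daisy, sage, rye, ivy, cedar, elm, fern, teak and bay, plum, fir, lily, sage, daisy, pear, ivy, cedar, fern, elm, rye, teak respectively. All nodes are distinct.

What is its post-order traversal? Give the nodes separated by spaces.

plum fir sage daisy lily fern elm cedar ivy teak rye pear bay

The first element of pre-order is the root; it splits in-order into left and right subtrees.
Root bay: left subtree has 0 nodes { }, right has 12 {plum, fir, lily, sage, daisy, pear, ivy, cedar, fern, elm, rye, teak}.
  Root pear: left subtree has 5 nodes {plum, fir, lily, sage, daisy}, right has 6 {ivy, cedar, fern, elm, rye, teak}.
    Root lily: left subtree has 2 nodes {plum, fir}, right has 2 {sage, daisy}.
      Root fir: left subtree has 1 node {plum}, right has 0 { }.
      Root daisy: left subtree has 1 node {sage}, right has 0 { }.
    Root rye: left subtree has 4 nodes {ivy, cedar, fern, elm}, right has 1 {teak}.
      Root ivy: left subtree has 0 nodes { }, right has 3 {cedar, fern, elm}.
        Root cedar: left subtree has 0 nodes { }, right has 2 {fern, elm}.
          Root elm: left subtree has 1 node {fern}, right has 0 { }.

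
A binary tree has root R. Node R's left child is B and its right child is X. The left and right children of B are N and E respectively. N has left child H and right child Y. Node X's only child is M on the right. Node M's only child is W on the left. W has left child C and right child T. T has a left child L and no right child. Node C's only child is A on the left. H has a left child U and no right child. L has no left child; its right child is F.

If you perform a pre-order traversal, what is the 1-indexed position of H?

4

Pre-order visits the node, then its left subtree, then its right subtree.
Visit R.
At R: go left to B.
  Visit B.
  At B: go left to N.
    Visit N.
    At N: go left to H.
      Visit H.
      At H: go left to U.
        U is a leaf — visit U.
      At H: no right child.
    At N: go right to Y.
      Y is a leaf — visit Y.
  At B: go right to E.
    E is a leaf — visit E.
At R: go right to X.
  Visit X.
  At X: no left child.
  At X: go right to M.
    Visit M.
    At M: go left to W.
      Visit W.
      At W: go left to C.
        Visit C.
        At C: go left to A.
          A is a leaf — visit A.
        At C: no right child.
      At W: go right to T.
        Visit T.
        At T: go left to L.
          Visit L.
          At L: no left child.
          At L: go right to F.
            F is a leaf — visit F.
        At T: no right child.
    At M: no right child.
Full pre-order sequence: R, B, N, H, U, Y, E, X, M, W, C, A, T, L, F.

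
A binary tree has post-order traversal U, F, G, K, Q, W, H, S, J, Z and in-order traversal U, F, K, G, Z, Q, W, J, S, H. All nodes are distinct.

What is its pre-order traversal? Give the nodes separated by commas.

The last element of post-order is the root; it splits in-order into left and right subtrees.
Root Z: left subtree has 4 nodes {U, F, K, G}, right has 5 {Q, W, J, S, H}.
  Root K: left subtree has 2 nodes {U, F}, right has 1 {G}.
    Root F: left subtree has 1 node {U}, right has 0 { }.
  Root J: left subtree has 2 nodes {Q, W}, right has 2 {S, H}.
    Root W: left subtree has 1 node {Q}, right has 0 { }.
    Root S: left subtree has 0 nodes { }, right has 1 {H}.

Z, K, F, U, G, J, W, Q, S, H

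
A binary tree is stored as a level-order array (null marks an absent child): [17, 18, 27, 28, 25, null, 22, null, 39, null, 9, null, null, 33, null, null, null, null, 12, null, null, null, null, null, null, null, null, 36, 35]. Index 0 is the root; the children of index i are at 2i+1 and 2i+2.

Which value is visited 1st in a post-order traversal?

12

Post-order visits the left subtree, then the right subtree, then the node.
At 17: go left to 18.
  At 18: go left to 28.
    At 28: no left child.
    At 28: go right to 39.
      At 39: no left child.
      At 39: go right to 12.
        12 is a leaf — visit 12.
      Visit 39.
    Visit 28.
  At 18: go right to 25.
    At 25: no left child.
    At 25: go right to 9.
      9 is a leaf — visit 9.
    Visit 25.
  Visit 18.
At 17: go right to 27.
  At 27: no left child.
  At 27: go right to 22.
    At 22: go left to 33.
      At 33: go left to 36.
        36 is a leaf — visit 36.
      At 33: go right to 35.
        35 is a leaf — visit 35.
      Visit 33.
    At 22: no right child.
    Visit 22.
  Visit 27.
Visit 17.
Full post-order sequence: 12, 39, 28, 9, 25, 18, 36, 35, 33, 22, 27, 17.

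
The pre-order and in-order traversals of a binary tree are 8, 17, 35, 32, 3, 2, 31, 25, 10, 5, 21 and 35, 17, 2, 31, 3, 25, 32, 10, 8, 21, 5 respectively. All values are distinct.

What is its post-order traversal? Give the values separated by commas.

The first element of pre-order is the root; it splits in-order into left and right subtrees.
Root 8: left subtree has 8 nodes {35, 17, 2, 31, 3, 25, 32, 10}, right has 2 {21, 5}.
  Root 17: left subtree has 1 node {35}, right has 6 {2, 31, 3, 25, 32, 10}.
    Root 32: left subtree has 4 nodes {2, 31, 3, 25}, right has 1 {10}.
      Root 3: left subtree has 2 nodes {2, 31}, right has 1 {25}.
        Root 2: left subtree has 0 nodes { }, right has 1 {31}.
  Root 5: left subtree has 1 node {21}, right has 0 { }.

35, 31, 2, 25, 3, 10, 32, 17, 21, 5, 8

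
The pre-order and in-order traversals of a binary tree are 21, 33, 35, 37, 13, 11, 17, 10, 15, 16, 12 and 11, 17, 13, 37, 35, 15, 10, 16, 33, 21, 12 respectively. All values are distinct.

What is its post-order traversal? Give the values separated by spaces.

17 11 13 37 15 16 10 35 33 12 21

The first element of pre-order is the root; it splits in-order into left and right subtrees.
Root 21: left subtree has 9 nodes {11, 17, 13, 37, 35, 15, 10, 16, 33}, right has 1 {12}.
  Root 33: left subtree has 8 nodes {11, 17, 13, 37, 35, 15, 10, 16}, right has 0 { }.
    Root 35: left subtree has 4 nodes {11, 17, 13, 37}, right has 3 {15, 10, 16}.
      Root 37: left subtree has 3 nodes {11, 17, 13}, right has 0 { }.
        Root 13: left subtree has 2 nodes {11, 17}, right has 0 { }.
          Root 11: left subtree has 0 nodes { }, right has 1 {17}.
      Root 10: left subtree has 1 node {15}, right has 1 {16}.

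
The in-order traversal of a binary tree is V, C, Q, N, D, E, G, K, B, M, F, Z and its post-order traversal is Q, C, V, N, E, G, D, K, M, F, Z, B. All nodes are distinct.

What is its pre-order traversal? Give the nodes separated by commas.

The last element of post-order is the root; it splits in-order into left and right subtrees.
Root B: left subtree has 8 nodes {V, C, Q, N, D, E, G, K}, right has 3 {M, F, Z}.
  Root K: left subtree has 7 nodes {V, C, Q, N, D, E, G}, right has 0 { }.
    Root D: left subtree has 4 nodes {V, C, Q, N}, right has 2 {E, G}.
      Root N: left subtree has 3 nodes {V, C, Q}, right has 0 { }.
        Root V: left subtree has 0 nodes { }, right has 2 {C, Q}.
          Root C: left subtree has 0 nodes { }, right has 1 {Q}.
      Root G: left subtree has 1 node {E}, right has 0 { }.
  Root Z: left subtree has 2 nodes {M, F}, right has 0 { }.
    Root F: left subtree has 1 node {M}, right has 0 { }.

B, K, D, N, V, C, Q, G, E, Z, F, M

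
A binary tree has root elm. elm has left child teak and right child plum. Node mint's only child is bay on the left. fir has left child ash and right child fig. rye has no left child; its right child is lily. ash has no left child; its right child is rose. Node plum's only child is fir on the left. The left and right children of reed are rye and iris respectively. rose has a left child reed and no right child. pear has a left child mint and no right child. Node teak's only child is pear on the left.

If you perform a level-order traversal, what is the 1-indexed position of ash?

7

Level-order visits nodes level by level from the root, left to right within each level.
Level 0: elm
Level 1: teak, plum
Level 2: pear, fir
Level 3: mint, ash, fig
Level 4: bay, rose
Level 5: reed
Level 6: rye, iris
Level 7: lily
Full level-order sequence: elm, teak, plum, pear, fir, mint, ash, fig, bay, rose, reed, rye, iris, lily.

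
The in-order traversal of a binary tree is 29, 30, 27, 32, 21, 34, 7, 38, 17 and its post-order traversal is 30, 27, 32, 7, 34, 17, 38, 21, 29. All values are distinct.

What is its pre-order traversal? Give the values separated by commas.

29, 21, 32, 27, 30, 38, 34, 7, 17

The last element of post-order is the root; it splits in-order into left and right subtrees.
Root 29: left subtree has 0 nodes { }, right has 8 {30, 27, 32, 21, 34, 7, 38, 17}.
  Root 21: left subtree has 3 nodes {30, 27, 32}, right has 4 {34, 7, 38, 17}.
    Root 32: left subtree has 2 nodes {30, 27}, right has 0 { }.
      Root 27: left subtree has 1 node {30}, right has 0 { }.
    Root 38: left subtree has 2 nodes {34, 7}, right has 1 {17}.
      Root 34: left subtree has 0 nodes { }, right has 1 {7}.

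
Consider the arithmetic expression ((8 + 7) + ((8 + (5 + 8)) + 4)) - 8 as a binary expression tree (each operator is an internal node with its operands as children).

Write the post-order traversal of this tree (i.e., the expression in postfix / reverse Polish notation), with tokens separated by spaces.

Post-order on an expression tree gives postfix notation: for each operator, emit left operand, right operand, then the operator.

8 7 + 8 5 8 + + 4 + + 8 -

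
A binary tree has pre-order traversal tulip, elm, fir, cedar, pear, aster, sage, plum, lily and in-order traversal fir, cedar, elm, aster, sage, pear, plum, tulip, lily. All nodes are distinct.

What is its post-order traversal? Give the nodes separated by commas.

cedar, fir, sage, aster, plum, pear, elm, lily, tulip

The first element of pre-order is the root; it splits in-order into left and right subtrees.
Root tulip: left subtree has 7 nodes {fir, cedar, elm, aster, sage, pear, plum}, right has 1 {lily}.
  Root elm: left subtree has 2 nodes {fir, cedar}, right has 4 {aster, sage, pear, plum}.
    Root fir: left subtree has 0 nodes { }, right has 1 {cedar}.
    Root pear: left subtree has 2 nodes {aster, sage}, right has 1 {plum}.
      Root aster: left subtree has 0 nodes { }, right has 1 {sage}.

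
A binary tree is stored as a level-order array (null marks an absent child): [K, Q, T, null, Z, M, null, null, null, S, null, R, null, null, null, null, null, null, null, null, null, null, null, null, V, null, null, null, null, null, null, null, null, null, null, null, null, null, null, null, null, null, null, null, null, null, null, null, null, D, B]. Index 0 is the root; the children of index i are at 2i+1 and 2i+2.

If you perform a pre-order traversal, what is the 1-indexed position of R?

Pre-order visits the node, then its left subtree, then its right subtree.
Visit K.
At K: go left to Q.
  Visit Q.
  At Q: no left child.
  At Q: go right to Z.
    Visit Z.
    At Z: go left to S.
      S is a leaf — visit S.
    At Z: no right child.
At K: go right to T.
  Visit T.
  At T: go left to M.
    Visit M.
    At M: go left to R.
      Visit R.
      At R: no left child.
      At R: go right to V.
        Visit V.
        At V: go left to D.
          D is a leaf — visit D.
        At V: go right to B.
          B is a leaf — visit B.
    At M: no right child.
  At T: no right child.
Full pre-order sequence: K, Q, Z, S, T, M, R, V, D, B.

7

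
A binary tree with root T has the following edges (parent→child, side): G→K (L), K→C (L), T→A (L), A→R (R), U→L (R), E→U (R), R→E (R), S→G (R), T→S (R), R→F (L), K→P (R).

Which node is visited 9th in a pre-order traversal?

G

Pre-order visits the node, then its left subtree, then its right subtree.
Visit T.
At T: go left to A.
  Visit A.
  At A: no left child.
  At A: go right to R.
    Visit R.
    At R: go left to F.
      F is a leaf — visit F.
    At R: go right to E.
      Visit E.
      At E: no left child.
      At E: go right to U.
        Visit U.
        At U: no left child.
        At U: go right to L.
          L is a leaf — visit L.
At T: go right to S.
  Visit S.
  At S: no left child.
  At S: go right to G.
    Visit G.
    At G: go left to K.
      Visit K.
      At K: go left to C.
        C is a leaf — visit C.
      At K: go right to P.
        P is a leaf — visit P.
    At G: no right child.
Full pre-order sequence: T, A, R, F, E, U, L, S, G, K, C, P.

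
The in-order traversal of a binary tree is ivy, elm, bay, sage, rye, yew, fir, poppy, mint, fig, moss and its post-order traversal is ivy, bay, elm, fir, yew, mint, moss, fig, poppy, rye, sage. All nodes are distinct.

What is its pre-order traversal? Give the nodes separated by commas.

sage, elm, ivy, bay, rye, poppy, yew, fir, fig, mint, moss

The last element of post-order is the root; it splits in-order into left and right subtrees.
Root sage: left subtree has 3 nodes {ivy, elm, bay}, right has 7 {rye, yew, fir, poppy, mint, fig, moss}.
  Root elm: left subtree has 1 node {ivy}, right has 1 {bay}.
  Root rye: left subtree has 0 nodes { }, right has 6 {yew, fir, poppy, mint, fig, moss}.
    Root poppy: left subtree has 2 nodes {yew, fir}, right has 3 {mint, fig, moss}.
      Root yew: left subtree has 0 nodes { }, right has 1 {fir}.
      Root fig: left subtree has 1 node {mint}, right has 1 {moss}.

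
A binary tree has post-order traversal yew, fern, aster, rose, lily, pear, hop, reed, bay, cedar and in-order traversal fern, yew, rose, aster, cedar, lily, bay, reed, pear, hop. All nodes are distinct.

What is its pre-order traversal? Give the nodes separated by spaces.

cedar rose fern yew aster bay lily reed hop pear

The last element of post-order is the root; it splits in-order into left and right subtrees.
Root cedar: left subtree has 4 nodes {fern, yew, rose, aster}, right has 5 {lily, bay, reed, pear, hop}.
  Root rose: left subtree has 2 nodes {fern, yew}, right has 1 {aster}.
    Root fern: left subtree has 0 nodes { }, right has 1 {yew}.
  Root bay: left subtree has 1 node {lily}, right has 3 {reed, pear, hop}.
    Root reed: left subtree has 0 nodes { }, right has 2 {pear, hop}.
      Root hop: left subtree has 1 node {pear}, right has 0 { }.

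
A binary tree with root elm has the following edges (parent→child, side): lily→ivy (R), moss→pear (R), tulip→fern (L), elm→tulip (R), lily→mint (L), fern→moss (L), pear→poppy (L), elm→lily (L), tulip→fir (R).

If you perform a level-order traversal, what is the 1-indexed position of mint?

4

Level-order visits nodes level by level from the root, left to right within each level.
Level 0: elm
Level 1: lily, tulip
Level 2: mint, ivy, fern, fir
Level 3: moss
Level 4: pear
Level 5: poppy
Full level-order sequence: elm, lily, tulip, mint, ivy, fern, fir, moss, pear, poppy.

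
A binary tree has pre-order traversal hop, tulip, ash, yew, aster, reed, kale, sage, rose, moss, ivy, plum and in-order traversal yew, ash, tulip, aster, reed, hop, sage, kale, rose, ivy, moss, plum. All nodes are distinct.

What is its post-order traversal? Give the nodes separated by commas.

yew, ash, reed, aster, tulip, sage, ivy, plum, moss, rose, kale, hop

The first element of pre-order is the root; it splits in-order into left and right subtrees.
Root hop: left subtree has 5 nodes {yew, ash, tulip, aster, reed}, right has 6 {sage, kale, rose, ivy, moss, plum}.
  Root tulip: left subtree has 2 nodes {yew, ash}, right has 2 {aster, reed}.
    Root ash: left subtree has 1 node {yew}, right has 0 { }.
    Root aster: left subtree has 0 nodes { }, right has 1 {reed}.
  Root kale: left subtree has 1 node {sage}, right has 4 {rose, ivy, moss, plum}.
    Root rose: left subtree has 0 nodes { }, right has 3 {ivy, moss, plum}.
      Root moss: left subtree has 1 node {ivy}, right has 1 {plum}.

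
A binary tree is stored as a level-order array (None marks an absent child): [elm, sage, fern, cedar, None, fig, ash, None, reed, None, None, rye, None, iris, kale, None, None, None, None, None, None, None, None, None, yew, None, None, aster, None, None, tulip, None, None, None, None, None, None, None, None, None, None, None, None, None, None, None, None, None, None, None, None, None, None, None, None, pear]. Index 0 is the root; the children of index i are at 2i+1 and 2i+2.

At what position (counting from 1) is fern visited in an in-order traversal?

8

In-order visits the left subtree, then the node, then the right subtree.
At elm: go left to sage.
  At sage: go left to cedar.
    At cedar: no left child.
    Visit cedar.
    At cedar: go right to reed.
      reed is a leaf — visit reed.
  Visit sage.
  At sage: no right child.
Visit elm.
At elm: go right to fern.
  At fern: go left to fig.
    At fig: go left to rye.
      At rye: no left child.
      Visit rye.
      At rye: go right to yew.
        yew is a leaf — visit yew.
    Visit fig.
    At fig: no right child.
  Visit fern.
  At fern: go right to ash.
    At ash: go left to iris.
      At iris: go left to aster.
        At aster: go left to pear.
          pear is a leaf — visit pear.
        Visit aster.
        At aster: no right child.
      Visit iris.
      At iris: no right child.
    Visit ash.
    At ash: go right to kale.
      At kale: no left child.
      Visit kale.
      At kale: go right to tulip.
        tulip is a leaf — visit tulip.
Full in-order sequence: cedar, reed, sage, elm, rye, yew, fig, fern, pear, aster, iris, ash, kale, tulip.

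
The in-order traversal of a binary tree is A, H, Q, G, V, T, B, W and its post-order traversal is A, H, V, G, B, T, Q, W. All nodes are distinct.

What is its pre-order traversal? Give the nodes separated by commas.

W, Q, H, A, T, G, V, B

The last element of post-order is the root; it splits in-order into left and right subtrees.
Root W: left subtree has 7 nodes {A, H, Q, G, V, T, B}, right has 0 { }.
  Root Q: left subtree has 2 nodes {A, H}, right has 4 {G, V, T, B}.
    Root H: left subtree has 1 node {A}, right has 0 { }.
    Root T: left subtree has 2 nodes {G, V}, right has 1 {B}.
      Root G: left subtree has 0 nodes { }, right has 1 {V}.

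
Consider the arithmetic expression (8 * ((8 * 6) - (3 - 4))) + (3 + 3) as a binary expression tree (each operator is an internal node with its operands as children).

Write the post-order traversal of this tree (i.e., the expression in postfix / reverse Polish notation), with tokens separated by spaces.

Post-order on an expression tree gives postfix notation: for each operator, emit left operand, right operand, then the operator.

8 8 6 * 3 4 - - * 3 3 + +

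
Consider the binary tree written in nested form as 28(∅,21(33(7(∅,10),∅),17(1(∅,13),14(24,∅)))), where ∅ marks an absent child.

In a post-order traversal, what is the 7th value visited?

Post-order visits the left subtree, then the right subtree, then the node.
At 28: no left child.
At 28: go right to 21.
  At 21: go left to 33.
    At 33: go left to 7.
      At 7: no left child.
      At 7: go right to 10.
        10 is a leaf — visit 10.
      Visit 7.
    At 33: no right child.
    Visit 33.
  At 21: go right to 17.
    At 17: go left to 1.
      At 1: no left child.
      At 1: go right to 13.
        13 is a leaf — visit 13.
      Visit 1.
    At 17: go right to 14.
      At 14: go left to 24.
        24 is a leaf — visit 24.
      At 14: no right child.
      Visit 14.
    Visit 17.
  Visit 21.
Visit 28.
Full post-order sequence: 10, 7, 33, 13, 1, 24, 14, 17, 21, 28.

14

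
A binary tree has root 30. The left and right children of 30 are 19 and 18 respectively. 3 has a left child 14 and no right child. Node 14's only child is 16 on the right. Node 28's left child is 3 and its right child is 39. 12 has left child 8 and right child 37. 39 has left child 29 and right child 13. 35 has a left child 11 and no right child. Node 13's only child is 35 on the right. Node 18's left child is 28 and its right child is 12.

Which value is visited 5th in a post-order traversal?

29

Post-order visits the left subtree, then the right subtree, then the node.
At 30: go left to 19.
  19 is a leaf — visit 19.
At 30: go right to 18.
  At 18: go left to 28.
    At 28: go left to 3.
      At 3: go left to 14.
        At 14: no left child.
        At 14: go right to 16.
          16 is a leaf — visit 16.
        Visit 14.
      At 3: no right child.
      Visit 3.
    At 28: go right to 39.
      At 39: go left to 29.
        29 is a leaf — visit 29.
      At 39: go right to 13.
        At 13: no left child.
        At 13: go right to 35.
          At 35: go left to 11.
            11 is a leaf — visit 11.
          At 35: no right child.
          Visit 35.
        Visit 13.
      Visit 39.
    Visit 28.
  At 18: go right to 12.
    At 12: go left to 8.
      8 is a leaf — visit 8.
    At 12: go right to 37.
      37 is a leaf — visit 37.
    Visit 12.
  Visit 18.
Visit 30.
Full post-order sequence: 19, 16, 14, 3, 29, 11, 35, 13, 39, 28, 8, 37, 12, 18, 30.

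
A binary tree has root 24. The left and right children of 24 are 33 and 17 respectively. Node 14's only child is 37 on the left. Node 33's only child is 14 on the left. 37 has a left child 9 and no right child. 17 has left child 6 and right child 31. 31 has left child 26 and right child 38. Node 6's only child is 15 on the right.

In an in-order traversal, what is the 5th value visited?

In-order visits the left subtree, then the node, then the right subtree.
At 24: go left to 33.
  At 33: go left to 14.
    At 14: go left to 37.
      At 37: go left to 9.
        9 is a leaf — visit 9.
      Visit 37.
      At 37: no right child.
    Visit 14.
    At 14: no right child.
  Visit 33.
  At 33: no right child.
Visit 24.
At 24: go right to 17.
  At 17: go left to 6.
    At 6: no left child.
    Visit 6.
    At 6: go right to 15.
      15 is a leaf — visit 15.
  Visit 17.
  At 17: go right to 31.
    At 31: go left to 26.
      26 is a leaf — visit 26.
    Visit 31.
    At 31: go right to 38.
      38 is a leaf — visit 38.
Full in-order sequence: 9, 37, 14, 33, 24, 6, 15, 17, 26, 31, 38.

24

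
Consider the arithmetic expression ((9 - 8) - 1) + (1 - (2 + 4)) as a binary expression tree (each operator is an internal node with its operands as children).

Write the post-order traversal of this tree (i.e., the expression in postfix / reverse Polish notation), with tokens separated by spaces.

9 8 - 1 - 1 2 4 + - +

Post-order on an expression tree gives postfix notation: for each operator, emit left operand, right operand, then the operator.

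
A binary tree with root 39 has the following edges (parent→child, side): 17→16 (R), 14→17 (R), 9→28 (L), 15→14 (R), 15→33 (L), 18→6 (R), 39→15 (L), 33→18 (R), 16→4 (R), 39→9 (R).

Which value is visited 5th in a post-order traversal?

Post-order visits the left subtree, then the right subtree, then the node.
At 39: go left to 15.
  At 15: go left to 33.
    At 33: no left child.
    At 33: go right to 18.
      At 18: no left child.
      At 18: go right to 6.
        6 is a leaf — visit 6.
      Visit 18.
    Visit 33.
  At 15: go right to 14.
    At 14: no left child.
    At 14: go right to 17.
      At 17: no left child.
      At 17: go right to 16.
        At 16: no left child.
        At 16: go right to 4.
          4 is a leaf — visit 4.
        Visit 16.
      Visit 17.
    Visit 14.
  Visit 15.
At 39: go right to 9.
  At 9: go left to 28.
    28 is a leaf — visit 28.
  At 9: no right child.
  Visit 9.
Visit 39.
Full post-order sequence: 6, 18, 33, 4, 16, 17, 14, 15, 28, 9, 39.

16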